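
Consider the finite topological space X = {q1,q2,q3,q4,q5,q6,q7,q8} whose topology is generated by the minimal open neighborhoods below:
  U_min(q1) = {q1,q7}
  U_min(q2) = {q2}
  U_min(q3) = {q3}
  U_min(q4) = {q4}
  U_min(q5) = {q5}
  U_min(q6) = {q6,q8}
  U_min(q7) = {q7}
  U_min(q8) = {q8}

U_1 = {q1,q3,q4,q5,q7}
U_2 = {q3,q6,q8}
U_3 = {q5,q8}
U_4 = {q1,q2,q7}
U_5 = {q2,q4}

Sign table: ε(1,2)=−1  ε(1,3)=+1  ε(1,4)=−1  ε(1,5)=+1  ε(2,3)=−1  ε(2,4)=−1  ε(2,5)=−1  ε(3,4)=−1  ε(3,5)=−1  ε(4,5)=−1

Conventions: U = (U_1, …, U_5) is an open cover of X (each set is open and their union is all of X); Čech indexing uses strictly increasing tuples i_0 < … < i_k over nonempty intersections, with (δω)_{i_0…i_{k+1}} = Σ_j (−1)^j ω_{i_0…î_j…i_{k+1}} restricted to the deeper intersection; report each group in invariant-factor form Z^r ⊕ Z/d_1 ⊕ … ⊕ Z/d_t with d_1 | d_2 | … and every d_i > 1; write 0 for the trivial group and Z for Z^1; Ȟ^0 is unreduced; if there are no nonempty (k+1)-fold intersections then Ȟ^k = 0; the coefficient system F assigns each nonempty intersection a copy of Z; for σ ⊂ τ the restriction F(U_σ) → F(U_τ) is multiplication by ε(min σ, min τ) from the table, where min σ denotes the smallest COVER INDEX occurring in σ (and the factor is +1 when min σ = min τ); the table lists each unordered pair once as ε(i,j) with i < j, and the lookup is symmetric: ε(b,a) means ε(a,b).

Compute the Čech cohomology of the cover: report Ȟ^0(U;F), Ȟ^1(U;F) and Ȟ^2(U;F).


Ȟ^0 ≅ Z; Ȟ^1 ≅ Z^2; Ȟ^2 ≅ 0

nonempty overlaps:
  U12={q3} U13={q5} U14={q1,q7} U15={q4} U23={q8} U45={q2}
C dims 5,6; δ0: rk 4, SNF 1^4
degree 0: 5−4−0 = 1 → Ȟ^0 ≅ Z
degree 1: 6−0−4 = 2 → Ȟ^1 ≅ Z^2
degree 2: 0−0−0 = 0 → Ȟ^2 ≅ 0


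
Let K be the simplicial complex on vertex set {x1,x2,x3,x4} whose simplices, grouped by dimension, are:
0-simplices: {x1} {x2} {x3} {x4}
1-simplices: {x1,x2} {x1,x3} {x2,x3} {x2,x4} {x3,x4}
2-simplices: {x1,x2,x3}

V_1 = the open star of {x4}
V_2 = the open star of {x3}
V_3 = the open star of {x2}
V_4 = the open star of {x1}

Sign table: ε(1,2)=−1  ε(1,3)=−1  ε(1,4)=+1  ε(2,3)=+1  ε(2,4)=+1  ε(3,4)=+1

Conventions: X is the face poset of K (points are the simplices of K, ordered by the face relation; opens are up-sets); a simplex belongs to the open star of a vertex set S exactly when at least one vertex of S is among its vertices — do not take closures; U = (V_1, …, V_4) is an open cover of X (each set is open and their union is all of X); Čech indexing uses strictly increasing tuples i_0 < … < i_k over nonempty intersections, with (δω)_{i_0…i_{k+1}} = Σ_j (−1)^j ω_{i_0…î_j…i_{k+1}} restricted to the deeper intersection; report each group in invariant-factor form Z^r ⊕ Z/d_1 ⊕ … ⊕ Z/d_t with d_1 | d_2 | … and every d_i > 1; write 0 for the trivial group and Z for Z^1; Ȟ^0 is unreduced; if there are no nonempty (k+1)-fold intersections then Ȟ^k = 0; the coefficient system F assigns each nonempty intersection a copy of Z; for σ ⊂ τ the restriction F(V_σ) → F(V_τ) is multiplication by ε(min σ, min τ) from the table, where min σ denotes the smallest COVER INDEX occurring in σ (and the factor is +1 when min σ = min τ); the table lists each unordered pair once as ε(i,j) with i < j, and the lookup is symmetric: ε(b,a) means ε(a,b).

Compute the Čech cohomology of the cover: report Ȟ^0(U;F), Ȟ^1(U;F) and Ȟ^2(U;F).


Ȟ^0 = Z; Ȟ^1 = Z; Ȟ^2 = 0

nerve simplices:
  V1={{x4},{x2,x4},{x3,x4}} V2={{x3},{x1,x3},{x2,x3},{x3,x4},{x1,x2,x3}} V3={{x2},{x1,x2},{x2,x3},{x2,x4},{x1,x2,x3}} V4={{x1},{x1,x2},{x1,x3},{x1,x2,x3}}
  V12={{x3,x4}} V13={{x2,x4}} V23={{x2,x3},{x1,x2,x3}} V24={{x1,x3},{x1,x2,x3}} V34={{x1,x2},{x1,x2,x3}}
  V234={{x1,x2,x3}}
C dims 4,5,1; δ0: rk 3, SNF 1^3; δ1: rk 1, SNF 1^1
degree 0: 4−3−0 = 1 → Ȟ^0 ≅ Z
degree 1: 5−1−3 = 1 → Ȟ^1 ≅ Z
degree 2: 1−0−1 = 0 → Ȟ^2 ≅ 0


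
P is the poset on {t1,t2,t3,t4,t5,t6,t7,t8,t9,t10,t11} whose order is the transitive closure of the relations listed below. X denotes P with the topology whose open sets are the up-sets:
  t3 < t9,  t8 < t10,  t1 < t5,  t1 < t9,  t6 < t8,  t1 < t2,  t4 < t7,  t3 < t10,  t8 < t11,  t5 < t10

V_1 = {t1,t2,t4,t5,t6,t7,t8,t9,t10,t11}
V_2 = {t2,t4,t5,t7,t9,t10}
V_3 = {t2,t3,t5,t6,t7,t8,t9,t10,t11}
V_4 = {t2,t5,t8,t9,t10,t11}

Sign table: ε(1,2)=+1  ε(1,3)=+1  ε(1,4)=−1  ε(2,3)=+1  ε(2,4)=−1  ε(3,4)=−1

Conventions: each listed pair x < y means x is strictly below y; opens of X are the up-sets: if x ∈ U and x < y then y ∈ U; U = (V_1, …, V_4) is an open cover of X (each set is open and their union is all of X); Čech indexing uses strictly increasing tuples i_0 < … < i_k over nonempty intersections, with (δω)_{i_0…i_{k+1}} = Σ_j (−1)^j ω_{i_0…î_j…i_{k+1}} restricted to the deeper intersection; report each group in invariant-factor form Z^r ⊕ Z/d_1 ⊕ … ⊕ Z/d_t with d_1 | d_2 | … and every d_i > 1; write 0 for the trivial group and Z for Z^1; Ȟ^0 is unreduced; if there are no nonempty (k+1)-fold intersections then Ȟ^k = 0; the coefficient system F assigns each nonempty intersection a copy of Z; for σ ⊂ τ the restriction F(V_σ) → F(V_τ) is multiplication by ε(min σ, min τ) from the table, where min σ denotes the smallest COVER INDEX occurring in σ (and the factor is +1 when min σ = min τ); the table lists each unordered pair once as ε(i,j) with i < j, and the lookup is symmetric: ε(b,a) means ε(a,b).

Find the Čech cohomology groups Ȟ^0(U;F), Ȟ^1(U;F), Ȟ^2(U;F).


Ȟ^0(U;F) ≅ Z,  Ȟ^1(U;F) ≅ 0,  Ȟ^2(U;F) ≅ 0

cover nerve:
  V12={t2,t4,t5,t7,t9,t10} V13={t2,t5,t6,t7,t8,t9,t10,t11} V14={t2,t5,t8,t9,t10,t11} V23={t2,t5,t7,t9,t10} V24={t2,t5,t9,t10} V34={t2,t5,t8,t9,t10,t11}
  V123={t2,t5,t7,t9,t10} V124={t2,t5,t9,t10} V134={t2,t5,t8,t9,t10,t11} V234={t2,t5,t9,t10}
  V1234={t2,t5,t9,t10}
C dims 4,6,4,1; δ0: rk 3, SNF 1^3; δ1: rk 3, SNF 1^3; δ2: rk 1, SNF 1^1
Ȟ^0: (4−3)−0=1 ⇒ Z
Ȟ^1: (6−3)−3=0 ⇒ 0
Ȟ^2: (4−1)−3=0 ⇒ 0


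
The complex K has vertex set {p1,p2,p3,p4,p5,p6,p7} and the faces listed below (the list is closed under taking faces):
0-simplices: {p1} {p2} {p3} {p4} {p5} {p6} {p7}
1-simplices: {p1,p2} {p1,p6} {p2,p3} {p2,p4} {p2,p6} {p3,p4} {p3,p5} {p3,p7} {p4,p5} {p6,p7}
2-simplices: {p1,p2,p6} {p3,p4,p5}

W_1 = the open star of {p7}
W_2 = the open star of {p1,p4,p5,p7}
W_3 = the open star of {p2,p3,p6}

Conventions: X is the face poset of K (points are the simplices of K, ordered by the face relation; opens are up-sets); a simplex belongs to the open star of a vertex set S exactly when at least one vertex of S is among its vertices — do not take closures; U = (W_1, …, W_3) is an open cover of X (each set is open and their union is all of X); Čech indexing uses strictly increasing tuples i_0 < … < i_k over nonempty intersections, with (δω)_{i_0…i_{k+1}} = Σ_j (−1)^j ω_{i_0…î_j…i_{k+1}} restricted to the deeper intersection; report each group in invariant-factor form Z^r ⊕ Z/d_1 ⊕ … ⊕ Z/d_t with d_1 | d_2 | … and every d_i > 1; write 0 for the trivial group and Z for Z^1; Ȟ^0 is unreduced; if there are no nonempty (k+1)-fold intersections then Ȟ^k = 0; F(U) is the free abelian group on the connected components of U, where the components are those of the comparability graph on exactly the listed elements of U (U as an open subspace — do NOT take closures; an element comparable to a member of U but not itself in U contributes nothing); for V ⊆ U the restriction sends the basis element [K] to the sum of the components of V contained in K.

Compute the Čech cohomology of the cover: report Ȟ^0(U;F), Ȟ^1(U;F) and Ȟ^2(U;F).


Ȟ^0 ≅ Z,  Ȟ^1 ≅ Z^2,  Ȟ^2 ≅ 0

nerve of the cover:
  W1={{p7},{p3,p7},{p6,p7}} W2={{p1},{p4},{p5},{p7},{p1,p2},{p1,p6},{p2,p4},{p3,p4},{p3,p5},{p3,p7},{p4,p5},{p6,p7},{p1,p2,p6},{p3,p4,p5}} W3={{p2},{p3},{p6},{p1,p2},{p1,p6},{p2,p3},{p2,p4},{p2,p6},{p3,p4},{p3,p5},{p3,p7},{p6,p7},{p1,p2,p6},{p3,p4,p5}}
  W12={{p7},{p3,p7},{p6,p7}} W13={{p3,p7},{p6,p7}} W23={{p1,p2},{p1,p6},{p2,p4},{p3,p4},{p3,p5},{p3,p7},{p6,p7},{p1,p2,p6},{p3,p4,p5}}
  W123={{p3,p7},{p6,p7}}
components per intersection:
  W1: {{p7},{p3,p7},{p6,p7}}
  W2: {{p1},{p1,p2},{p1,p6},{p1,p2,p6}} {{p4},{p5},{p2,p4},{p3,p4},{p3,p5},{p4,p5},{p3,p4,p5}} {{p7},{p3,p7},{p6,p7}}
  W3: {{p2},{p3},{p6},{p1,p2},{p1,p6},{p2,p3},{p2,p4},{p2,p6},{p3,p4},{p3,p5},{p3,p7},{p6,p7},{p1,p2,p6},{p3,p4,p5}}
  W12: {{p7},{p3,p7},{p6,p7}}
  W13: {{p3,p7}} {{p6,p7}}
  W23: {{p1,p2},{p1,p6},{p1,p2,p6}} {{p2,p4}} {{p3,p4},{p3,p5},{p3,p4,p5}} {{p3,p7}} {{p6,p7}}
  W123: {{p3,p7}} {{p6,p7}}
C dims 5,8,2; δ0: rk 4, SNF 1^4; δ1: rk 2, SNF 1^2
Ȟ^0 = (5 − 4) − 0 = 1, so Ȟ^0 ≅ Z
Ȟ^1 = (8 − 2) − 4 = 2, so Ȟ^1 ≅ Z^2
Ȟ^2 = (2 − 0) − 2 = 0, so Ȟ^2 ≅ 0


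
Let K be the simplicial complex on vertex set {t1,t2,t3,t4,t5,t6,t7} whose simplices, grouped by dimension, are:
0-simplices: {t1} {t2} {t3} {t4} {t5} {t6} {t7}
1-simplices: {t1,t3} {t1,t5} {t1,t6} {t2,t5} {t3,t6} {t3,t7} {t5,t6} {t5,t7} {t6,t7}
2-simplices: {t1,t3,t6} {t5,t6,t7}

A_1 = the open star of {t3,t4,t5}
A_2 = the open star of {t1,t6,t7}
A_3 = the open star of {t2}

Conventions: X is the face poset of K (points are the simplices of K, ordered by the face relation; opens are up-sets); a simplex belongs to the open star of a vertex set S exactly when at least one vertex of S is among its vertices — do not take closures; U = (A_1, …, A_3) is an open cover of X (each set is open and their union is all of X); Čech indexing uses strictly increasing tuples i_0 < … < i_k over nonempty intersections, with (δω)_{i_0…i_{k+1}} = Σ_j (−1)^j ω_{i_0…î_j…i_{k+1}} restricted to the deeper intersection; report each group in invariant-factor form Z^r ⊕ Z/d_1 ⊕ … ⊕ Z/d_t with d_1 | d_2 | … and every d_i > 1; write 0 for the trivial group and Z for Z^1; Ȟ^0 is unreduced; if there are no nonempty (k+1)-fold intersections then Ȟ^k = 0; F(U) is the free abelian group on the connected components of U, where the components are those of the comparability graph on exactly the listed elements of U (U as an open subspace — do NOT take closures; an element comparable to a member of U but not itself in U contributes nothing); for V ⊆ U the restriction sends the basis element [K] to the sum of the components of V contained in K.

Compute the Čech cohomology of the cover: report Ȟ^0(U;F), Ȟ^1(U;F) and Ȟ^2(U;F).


nerve simplices:
  A1={{t3},{t4},{t5},{t1,t3},{t1,t5},{t2,t5},{t3,t6},{t3,t7},{t5,t6},{t5,t7},{t1,t3,t6},{t5,t6,t7}} A2={{t1},{t6},{t7},{t1,t3},{t1,t5},{t1,t6},{t3,t6},{t3,t7},{t5,t6},{t5,t7},{t6,t7},{t1,t3,t6},{t5,t6,t7}} A3={{t2},{t2,t5}}
  A12={{t1,t3},{t1,t5},{t3,t6},{t3,t7},{t5,t6},{t5,t7},{t1,t3,t6},{t5,t6,t7}} A13={{t2,t5}}
components per intersection:
  A1: {{t3},{t1,t3},{t3,t6},{t3,t7},{t1,t3,t6}} {{t4}} {{t5},{t1,t5},{t2,t5},{t5,t6},{t5,t7},{t5,t6,t7}}
  A2: {{t1},{t6},{t7},{t1,t3},{t1,t5},{t1,t6},{t3,t6},{t3,t7},{t5,t6},{t5,t7},{t6,t7},{t1,t3,t6},{t5,t6,t7}}
  A3: {{t2},{t2,t5}}
  A12: {{t1,t3},{t3,t6},{t1,t3,t6}} {{t1,t5}} {{t3,t7}} {{t5,t6},{t5,t7},{t5,t6,t7}}
  A13: {{t2,t5}}
C dims 5,5; δ0: rk 3, SNF 1^3
degree 0: 5−3−0 = 2 → Ȟ^0 ≅ Z^2
degree 1: 5−0−3 = 2 → Ȟ^1 ≅ Z^2
degree 2: 0−0−0 = 0 → Ȟ^2 ≅ 0

Ȟ^0(U;F) ≅ Z^2, Ȟ^1(U;F) ≅ Z^2, Ȟ^2(U;F) ≅ 0


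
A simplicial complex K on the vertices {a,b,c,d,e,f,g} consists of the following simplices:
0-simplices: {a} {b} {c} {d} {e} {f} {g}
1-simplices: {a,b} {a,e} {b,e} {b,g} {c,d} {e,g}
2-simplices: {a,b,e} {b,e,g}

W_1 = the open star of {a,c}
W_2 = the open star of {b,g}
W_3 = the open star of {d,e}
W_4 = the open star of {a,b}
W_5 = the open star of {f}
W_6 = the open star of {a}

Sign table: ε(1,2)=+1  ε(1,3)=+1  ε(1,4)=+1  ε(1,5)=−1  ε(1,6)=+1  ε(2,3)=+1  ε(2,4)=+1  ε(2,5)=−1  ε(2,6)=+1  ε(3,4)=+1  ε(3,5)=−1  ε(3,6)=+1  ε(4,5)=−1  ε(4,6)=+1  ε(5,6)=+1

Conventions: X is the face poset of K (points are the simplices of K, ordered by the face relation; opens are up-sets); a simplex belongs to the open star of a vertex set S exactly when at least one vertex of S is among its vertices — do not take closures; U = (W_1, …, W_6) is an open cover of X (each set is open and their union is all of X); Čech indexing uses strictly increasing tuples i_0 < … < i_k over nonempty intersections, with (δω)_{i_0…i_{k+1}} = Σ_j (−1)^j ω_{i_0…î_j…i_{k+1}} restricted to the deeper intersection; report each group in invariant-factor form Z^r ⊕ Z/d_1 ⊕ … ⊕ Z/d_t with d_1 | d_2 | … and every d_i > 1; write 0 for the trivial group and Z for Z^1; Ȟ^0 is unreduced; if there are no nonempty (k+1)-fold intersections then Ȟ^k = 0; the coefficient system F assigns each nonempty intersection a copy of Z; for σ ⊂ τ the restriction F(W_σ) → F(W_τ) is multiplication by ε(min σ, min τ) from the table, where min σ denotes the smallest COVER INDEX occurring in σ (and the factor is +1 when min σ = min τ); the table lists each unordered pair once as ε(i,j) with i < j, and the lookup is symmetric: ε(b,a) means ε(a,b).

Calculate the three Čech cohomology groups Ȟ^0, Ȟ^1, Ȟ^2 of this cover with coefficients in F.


Ȟ^0 ≅ Z^2; Ȟ^1 ≅ 0; Ȟ^2 ≅ 0

intersection data:
  W1={{a},{c},{a,b},{a,e},{c,d},{a,b,e}} W2={{b},{g},{a,b},{b,e},{b,g},{e,g},{a,b,e},{b,e,g}} W3={{d},{e},{a,e},{b,e},{c,d},{e,g},{a,b,e},{b,e,g}} W4={{a},{b},{a,b},{a,e},{b,e},{b,g},{a,b,e},{b,e,g}} W5={{f}} W6={{a},{a,b},{a,e},{a,b,e}}
  W12={{a,b},{a,b,e}} W13={{a,e},{c,d},{a,b,e}} W14={{a},{a,b},{a,e},{a,b,e}} W16={{a},{a,b},{a,e},{a,b,e}} W23={{b,e},{e,g},{a,b,e},{b,e,g}} W24={{b},{a,b},{b,e},{b,g},{a,b,e},{b,e,g}} W26={{a,b},{a,b,e}} W34={{a,e},{b,e},{a,b,e},{b,e,g}} W36={{a,e},{a,b,e}} W46={{a},{a,b},{a,e},{a,b,e}}
  W123={{a,b,e}} W124={{a,b},{a,b,e}} W126={{a,b},{a,b,e}} W134={{a,e},{a,b,e}} W136={{a,e},{a,b,e}} W146={{a},{a,b},{a,e},{a,b,e}} W234={{b,e},{a,b,e},{b,e,g}} W236={{a,b,e}} W246={{a,b},{a,b,e}} W346={{a,e},{a,b,e}}
  W1234={{a,b,e}} W1236={{a,b,e}} W1246={{a,b},{a,b,e}} W1346={{a,e},{a,b,e}} W2346={{a,b,e}}
  W12346={{a,b,e}}
C dims 6,10,10,5; δ0: rk 4, SNF 1^4; δ1: rk 6, SNF 1^6; δ2: rk 4, SNF 1^4
Ȟ^0 = (6 − 4) − 0 = 2, so Ȟ^0 ≅ Z^2
Ȟ^1 = (10 − 6) − 4 = 0, so Ȟ^1 ≅ 0
Ȟ^2 = (10 − 4) − 6 = 0, so Ȟ^2 ≅ 0


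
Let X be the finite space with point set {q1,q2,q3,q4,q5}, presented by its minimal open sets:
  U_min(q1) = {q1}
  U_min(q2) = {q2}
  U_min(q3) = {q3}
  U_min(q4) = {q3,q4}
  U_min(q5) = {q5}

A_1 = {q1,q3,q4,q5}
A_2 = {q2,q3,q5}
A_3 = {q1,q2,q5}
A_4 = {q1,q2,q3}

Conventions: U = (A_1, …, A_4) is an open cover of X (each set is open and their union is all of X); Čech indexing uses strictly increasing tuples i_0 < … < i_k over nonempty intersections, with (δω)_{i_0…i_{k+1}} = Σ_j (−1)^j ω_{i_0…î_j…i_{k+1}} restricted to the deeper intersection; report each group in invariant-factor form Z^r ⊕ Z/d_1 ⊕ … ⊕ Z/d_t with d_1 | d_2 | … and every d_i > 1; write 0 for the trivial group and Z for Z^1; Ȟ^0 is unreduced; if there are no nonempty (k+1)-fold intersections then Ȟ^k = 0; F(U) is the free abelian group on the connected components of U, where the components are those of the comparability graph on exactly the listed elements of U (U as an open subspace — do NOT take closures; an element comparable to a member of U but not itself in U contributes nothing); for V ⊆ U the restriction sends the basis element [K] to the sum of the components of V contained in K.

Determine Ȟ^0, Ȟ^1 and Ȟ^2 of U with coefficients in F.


nonempty intersections:
  A12={q3,q5} A13={q1,q5} A14={q1,q3} A23={q2,q5} A24={q2,q3} A34={q1,q2}
  A123={q5} A124={q3} A134={q1} A234={q2}
components per intersection:
  A1: {q1} {q3,q4} {q5}
  A2: {q2} {q3} {q5}
  A3: {q1} {q2} {q5}
  A4: {q1} {q2} {q3}
  A12: {q3} {q5}
  A13: {q1} {q5}
  A14: {q1} {q3}
  A23: {q2} {q5}
  A24: {q2} {q3}
  A34: {q1} {q2}
  A123: {q5}
  A124: {q3}
  A134: {q1}
  A234: {q2}
C dims 12,12,4; δ0: rk 8, SNF 1^8; δ1: rk 4, SNF 1^4
Ȟ^0: (12−8)−0=4 ⇒ Z^4
Ȟ^1: (12−4)−8=0 ⇒ 0
Ȟ^2: (4−0)−4=0 ⇒ 0

Ȟ^0(U;F) ≅ Z^4,  Ȟ^1(U;F) ≅ 0,  Ȟ^2(U;F) ≅ 0


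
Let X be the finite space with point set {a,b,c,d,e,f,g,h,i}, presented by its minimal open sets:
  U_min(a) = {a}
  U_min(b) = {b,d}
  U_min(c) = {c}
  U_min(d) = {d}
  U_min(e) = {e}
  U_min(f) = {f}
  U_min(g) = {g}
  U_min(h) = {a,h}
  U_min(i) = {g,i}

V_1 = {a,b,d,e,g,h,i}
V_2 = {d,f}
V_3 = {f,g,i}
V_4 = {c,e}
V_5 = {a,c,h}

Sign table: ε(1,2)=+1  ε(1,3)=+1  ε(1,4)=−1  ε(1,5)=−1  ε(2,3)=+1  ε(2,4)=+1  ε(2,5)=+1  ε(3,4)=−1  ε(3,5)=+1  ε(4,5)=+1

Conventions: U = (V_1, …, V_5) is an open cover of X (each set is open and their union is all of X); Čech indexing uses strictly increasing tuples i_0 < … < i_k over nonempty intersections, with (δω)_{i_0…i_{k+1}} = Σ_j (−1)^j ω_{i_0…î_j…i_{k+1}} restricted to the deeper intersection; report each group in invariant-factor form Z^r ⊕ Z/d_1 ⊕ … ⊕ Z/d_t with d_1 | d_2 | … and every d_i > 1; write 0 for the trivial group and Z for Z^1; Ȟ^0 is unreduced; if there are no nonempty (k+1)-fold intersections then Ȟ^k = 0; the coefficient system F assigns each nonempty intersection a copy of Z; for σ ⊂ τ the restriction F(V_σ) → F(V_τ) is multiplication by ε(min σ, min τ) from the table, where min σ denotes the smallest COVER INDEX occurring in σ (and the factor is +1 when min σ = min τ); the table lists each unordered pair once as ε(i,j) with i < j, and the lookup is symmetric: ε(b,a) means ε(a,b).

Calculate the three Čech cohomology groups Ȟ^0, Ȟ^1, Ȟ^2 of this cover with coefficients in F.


Ȟ^0(U;F) ≅ Z, Ȟ^1(U;F) ≅ Z^2, Ȟ^2(U;F) ≅ 0

nerve simplices:
  V12={d} V13={g,i} V14={e} V15={a,h} V23={f} V45={c}
C dims 5,6; δ0: rk 4, SNF 1^4
degree 0: 5−4−0 = 1 → Ȟ^0 ≅ Z
degree 1: 6−0−4 = 2 → Ȟ^1 ≅ Z^2
degree 2: 0−0−0 = 0 → Ȟ^2 ≅ 0


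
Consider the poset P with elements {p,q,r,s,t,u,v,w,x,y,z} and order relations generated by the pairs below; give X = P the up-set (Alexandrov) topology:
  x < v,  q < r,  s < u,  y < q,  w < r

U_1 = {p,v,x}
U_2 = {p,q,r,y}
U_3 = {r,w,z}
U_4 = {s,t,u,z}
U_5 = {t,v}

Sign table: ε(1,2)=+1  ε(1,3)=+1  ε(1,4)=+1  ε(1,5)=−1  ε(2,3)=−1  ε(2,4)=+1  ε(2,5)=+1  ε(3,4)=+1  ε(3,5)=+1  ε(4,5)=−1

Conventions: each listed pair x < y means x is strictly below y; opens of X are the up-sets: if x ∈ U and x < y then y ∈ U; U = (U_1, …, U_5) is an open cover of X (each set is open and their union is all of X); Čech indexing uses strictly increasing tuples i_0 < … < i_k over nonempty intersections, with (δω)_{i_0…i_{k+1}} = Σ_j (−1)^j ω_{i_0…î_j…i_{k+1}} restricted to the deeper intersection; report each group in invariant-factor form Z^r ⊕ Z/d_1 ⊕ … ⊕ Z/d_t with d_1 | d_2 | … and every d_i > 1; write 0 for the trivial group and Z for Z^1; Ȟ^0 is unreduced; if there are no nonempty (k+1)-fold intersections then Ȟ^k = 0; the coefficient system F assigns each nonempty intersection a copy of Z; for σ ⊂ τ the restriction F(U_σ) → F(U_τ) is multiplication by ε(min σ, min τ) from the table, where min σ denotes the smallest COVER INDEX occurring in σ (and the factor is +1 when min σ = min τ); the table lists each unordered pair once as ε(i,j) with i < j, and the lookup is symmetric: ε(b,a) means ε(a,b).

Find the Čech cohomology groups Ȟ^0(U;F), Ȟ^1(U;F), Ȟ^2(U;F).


cover nerve:
  U12={p} U15={v} U23={r} U34={z} U45={t}
C dims 5,5; δ0: rk 5, SNF 1^4·2
Ȟ^0: (5−5)−0=0 ⇒ 0
Ȟ^1: (5−0)−5=0 plus torsion [2] ⇒ Z/2
Ȟ^2: (0−0)−0=0 ⇒ 0

Ȟ^0(U;F) ≅ 0,  Ȟ^1(U;F) ≅ Z/2,  Ȟ^2(U;F) ≅ 0


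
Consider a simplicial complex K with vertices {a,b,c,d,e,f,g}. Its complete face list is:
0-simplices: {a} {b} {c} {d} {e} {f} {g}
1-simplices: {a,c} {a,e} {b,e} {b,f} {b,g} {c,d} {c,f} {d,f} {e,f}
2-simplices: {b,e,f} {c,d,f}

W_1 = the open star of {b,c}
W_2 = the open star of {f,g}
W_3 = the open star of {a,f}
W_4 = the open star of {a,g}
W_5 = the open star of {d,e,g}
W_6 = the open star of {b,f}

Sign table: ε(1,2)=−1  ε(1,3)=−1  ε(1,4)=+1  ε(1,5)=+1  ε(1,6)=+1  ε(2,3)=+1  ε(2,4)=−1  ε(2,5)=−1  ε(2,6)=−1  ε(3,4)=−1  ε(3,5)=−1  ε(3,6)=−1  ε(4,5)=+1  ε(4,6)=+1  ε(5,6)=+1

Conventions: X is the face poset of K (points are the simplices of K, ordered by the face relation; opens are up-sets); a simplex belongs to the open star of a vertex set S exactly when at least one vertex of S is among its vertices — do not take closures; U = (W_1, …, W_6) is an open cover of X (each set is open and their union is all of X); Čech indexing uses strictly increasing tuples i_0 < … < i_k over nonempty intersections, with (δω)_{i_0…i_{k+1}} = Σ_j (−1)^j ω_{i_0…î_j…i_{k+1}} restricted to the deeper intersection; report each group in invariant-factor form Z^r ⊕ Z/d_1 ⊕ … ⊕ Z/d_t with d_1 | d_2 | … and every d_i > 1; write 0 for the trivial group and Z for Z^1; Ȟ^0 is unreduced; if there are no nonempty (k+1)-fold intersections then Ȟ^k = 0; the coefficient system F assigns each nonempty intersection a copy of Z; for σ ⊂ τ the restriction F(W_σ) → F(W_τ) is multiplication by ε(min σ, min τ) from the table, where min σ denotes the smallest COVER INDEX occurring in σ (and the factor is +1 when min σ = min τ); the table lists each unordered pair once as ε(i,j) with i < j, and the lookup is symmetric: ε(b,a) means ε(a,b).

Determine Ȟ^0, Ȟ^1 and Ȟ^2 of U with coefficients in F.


nonempty overlaps:
  W1={{b},{c},{a,c},{b,e},{b,f},{b,g},{c,d},{c,f},{b,e,f},{c,d,f}} W2={{f},{g},{b,f},{b,g},{c,f},{d,f},{e,f},{b,e,f},{c,d,f}} W3={{a},{f},{a,c},{a,e},{b,f},{c,f},{d,f},{e,f},{b,e,f},{c,d,f}} W4={{a},{g},{a,c},{a,e},{b,g}} W5={{d},{e},{g},{a,e},{b,e},{b,g},{c,d},{d,f},{e,f},{b,e,f},{c,d,f}} W6={{b},{f},{b,e},{b,f},{b,g},{c,f},{d,f},{e,f},{b,e,f},{c,d,f}}
  W12={{b,f},{b,g},{c,f},{b,e,f},{c,d,f}} W13={{a,c},{b,f},{c,f},{b,e,f},{c,d,f}} W14={{a,c},{b,g}} W15={{b,e},{b,g},{c,d},{b,e,f},{c,d,f}} W16={{b},{b,e},{b,f},{b,g},{c,f},{b,e,f},{c,d,f}} W23={{f},{b,f},{c,f},{d,f},{e,f},{b,e,f},{c,d,f}} W24={{g},{b,g}} W25={{g},{b,g},{d,f},{e,f},{b,e,f},{c,d,f}} W26={{f},{b,f},{b,g},{c,f},{d,f},{e,f},{b,e,f},{c,d,f}} W34={{a},{a,c},{a,e}} W35={{a,e},{d,f},{e,f},{b,e,f},{c,d,f}} W36={{f},{b,f},{c,f},{d,f},{e,f},{b,e,f},{c,d,f}} W45={{g},{a,e},{b,g}} W46={{b,g}} W56={{b,e},{b,g},{d,f},{e,f},{b,e,f},{c,d,f}}
  W123={{b,f},{c,f},{b,e,f},{c,d,f}} W124={{b,g}} W125={{b,g},{b,e,f},{c,d,f}} W126={{b,f},{b,g},{c,f},{b,e,f},{c,d,f}} W134={{a,c}} W135={{b,e,f},{c,d,f}} W136={{b,f},{c,f},{b,e,f},{c,d,f}} W145={{b,g}} W146={{b,g}} W156={{b,e},{b,g},{b,e,f},{c,d,f}} W235={{d,f},{e,f},{b,e,f},{c,d,f}} W236={{f},{b,f},{c,f},{d,f},{e,f},{b,e,f},{c,d,f}} W245={{g},{b,g}} W246={{b,g}} W256={{b,g},{d,f},{e,f},{b,e,f},{c,d,f}} W345={{a,e}} W356={{d,f},{e,f},{b,e,f},{c,d,f}} W456={{b,g}}
  W1235={{b,e,f},{c,d,f}} W1236={{b,f},{c,f},{b,e,f},{c,d,f}} W1245={{b,g}} W1246={{b,g}} W1256={{b,g},{b,e,f},{c,d,f}} W1356={{b,e,f},{c,d,f}} W1456={{b,g}} W2356={{d,f},{e,f},{b,e,f},{c,d,f}} W2456={{b,g}}
  W12356={{b,e,f},{c,d,f}} W12456={{b,g}}
C dims 6,15,18,9; δ0: rk 5, SNF 1^5; δ1: rk 10, SNF 1^10; δ2: rk 7, SNF 1^7
degree 0: 6−5−0 = 1 → Ȟ^0 ≅ Z
degree 1: 15−10−5 = 0 → Ȟ^1 ≅ 0
degree 2: 18−7−10 = 1 → Ȟ^2 ≅ Z

Ȟ^0(U;F) ≅ Z,  Ȟ^1(U;F) ≅ 0,  Ȟ^2(U;F) ≅ Z


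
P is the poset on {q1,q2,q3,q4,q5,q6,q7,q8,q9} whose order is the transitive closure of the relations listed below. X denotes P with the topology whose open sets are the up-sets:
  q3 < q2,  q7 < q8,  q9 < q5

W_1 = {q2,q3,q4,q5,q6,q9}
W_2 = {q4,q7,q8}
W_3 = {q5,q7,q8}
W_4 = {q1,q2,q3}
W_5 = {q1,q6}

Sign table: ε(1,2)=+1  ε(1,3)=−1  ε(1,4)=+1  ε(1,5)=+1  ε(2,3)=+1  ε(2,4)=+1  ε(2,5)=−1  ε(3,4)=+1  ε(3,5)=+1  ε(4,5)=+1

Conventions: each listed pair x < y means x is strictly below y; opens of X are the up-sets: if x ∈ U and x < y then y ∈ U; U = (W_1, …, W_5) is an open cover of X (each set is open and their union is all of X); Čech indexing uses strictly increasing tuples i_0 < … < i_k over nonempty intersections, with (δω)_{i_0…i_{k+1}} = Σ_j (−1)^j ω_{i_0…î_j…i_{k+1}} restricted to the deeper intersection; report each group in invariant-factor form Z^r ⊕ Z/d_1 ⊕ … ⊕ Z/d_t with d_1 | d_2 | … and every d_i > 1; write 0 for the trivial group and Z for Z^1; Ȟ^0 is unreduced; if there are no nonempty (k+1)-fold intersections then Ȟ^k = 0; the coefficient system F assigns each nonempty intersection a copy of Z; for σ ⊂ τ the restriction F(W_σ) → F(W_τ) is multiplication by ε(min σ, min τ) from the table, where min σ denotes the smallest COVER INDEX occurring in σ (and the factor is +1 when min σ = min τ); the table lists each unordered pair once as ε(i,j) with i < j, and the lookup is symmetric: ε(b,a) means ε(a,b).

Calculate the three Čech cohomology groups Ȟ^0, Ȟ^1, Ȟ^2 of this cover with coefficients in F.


Ȟ^0 ≅ 0, Ȟ^1 ≅ Z ⊕ Z/2, Ȟ^2 ≅ 0

nonempty overlaps:
  W12={q4} W13={q5} W14={q2,q3} W15={q6} W23={q7,q8} W45={q1}
C dims 5,6; δ0: rk 5, SNF 1^4·2
degree 0: 5−5−0 = 0 → Ȟ^0 ≅ 0
degree 1: 6−0−5 = 1 plus torsion [2] → Ȟ^1 ≅ Z ⊕ Z/2
degree 2: 0−0−0 = 0 → Ȟ^2 ≅ 0


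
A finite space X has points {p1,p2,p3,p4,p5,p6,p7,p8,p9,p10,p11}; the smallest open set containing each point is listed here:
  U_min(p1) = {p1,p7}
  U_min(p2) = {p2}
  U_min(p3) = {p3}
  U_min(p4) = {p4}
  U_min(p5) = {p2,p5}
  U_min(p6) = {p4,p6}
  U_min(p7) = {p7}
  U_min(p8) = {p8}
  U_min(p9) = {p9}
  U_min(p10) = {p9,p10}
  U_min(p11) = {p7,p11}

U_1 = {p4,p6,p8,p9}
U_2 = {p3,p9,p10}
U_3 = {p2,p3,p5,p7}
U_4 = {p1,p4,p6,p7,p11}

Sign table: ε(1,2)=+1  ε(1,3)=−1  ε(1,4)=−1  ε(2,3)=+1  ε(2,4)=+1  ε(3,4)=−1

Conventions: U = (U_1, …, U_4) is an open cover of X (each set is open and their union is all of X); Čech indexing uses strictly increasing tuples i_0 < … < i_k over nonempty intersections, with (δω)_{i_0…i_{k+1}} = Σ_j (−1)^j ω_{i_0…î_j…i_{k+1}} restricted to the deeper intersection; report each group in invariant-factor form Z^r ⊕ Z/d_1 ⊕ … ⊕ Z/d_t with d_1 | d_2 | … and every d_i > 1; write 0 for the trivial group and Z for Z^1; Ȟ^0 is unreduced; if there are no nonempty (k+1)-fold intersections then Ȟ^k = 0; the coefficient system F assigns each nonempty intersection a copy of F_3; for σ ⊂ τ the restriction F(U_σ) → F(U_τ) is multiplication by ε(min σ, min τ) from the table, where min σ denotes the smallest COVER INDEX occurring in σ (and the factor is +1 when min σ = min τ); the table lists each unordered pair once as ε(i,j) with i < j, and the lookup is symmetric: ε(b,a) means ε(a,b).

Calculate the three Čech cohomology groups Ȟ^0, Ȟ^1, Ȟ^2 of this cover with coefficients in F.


Ȟ^0 ≅ Z/3, Ȟ^1 ≅ Z/3, Ȟ^2 ≅ 0

nerve of the cover:
  U12={p9} U14={p4,p6} U23={p3} U34={p7}
C dims 4,4; δ0: rk_F3 3
Ȟ^0 = (4 − 3) − 0 = 1, so Ȟ^0 ≅ Z/3
Ȟ^1 = (4 − 0) − 3 = 1, so Ȟ^1 ≅ Z/3
Ȟ^2 = (0 − 0) − 0 = 0, so Ȟ^2 ≅ 0


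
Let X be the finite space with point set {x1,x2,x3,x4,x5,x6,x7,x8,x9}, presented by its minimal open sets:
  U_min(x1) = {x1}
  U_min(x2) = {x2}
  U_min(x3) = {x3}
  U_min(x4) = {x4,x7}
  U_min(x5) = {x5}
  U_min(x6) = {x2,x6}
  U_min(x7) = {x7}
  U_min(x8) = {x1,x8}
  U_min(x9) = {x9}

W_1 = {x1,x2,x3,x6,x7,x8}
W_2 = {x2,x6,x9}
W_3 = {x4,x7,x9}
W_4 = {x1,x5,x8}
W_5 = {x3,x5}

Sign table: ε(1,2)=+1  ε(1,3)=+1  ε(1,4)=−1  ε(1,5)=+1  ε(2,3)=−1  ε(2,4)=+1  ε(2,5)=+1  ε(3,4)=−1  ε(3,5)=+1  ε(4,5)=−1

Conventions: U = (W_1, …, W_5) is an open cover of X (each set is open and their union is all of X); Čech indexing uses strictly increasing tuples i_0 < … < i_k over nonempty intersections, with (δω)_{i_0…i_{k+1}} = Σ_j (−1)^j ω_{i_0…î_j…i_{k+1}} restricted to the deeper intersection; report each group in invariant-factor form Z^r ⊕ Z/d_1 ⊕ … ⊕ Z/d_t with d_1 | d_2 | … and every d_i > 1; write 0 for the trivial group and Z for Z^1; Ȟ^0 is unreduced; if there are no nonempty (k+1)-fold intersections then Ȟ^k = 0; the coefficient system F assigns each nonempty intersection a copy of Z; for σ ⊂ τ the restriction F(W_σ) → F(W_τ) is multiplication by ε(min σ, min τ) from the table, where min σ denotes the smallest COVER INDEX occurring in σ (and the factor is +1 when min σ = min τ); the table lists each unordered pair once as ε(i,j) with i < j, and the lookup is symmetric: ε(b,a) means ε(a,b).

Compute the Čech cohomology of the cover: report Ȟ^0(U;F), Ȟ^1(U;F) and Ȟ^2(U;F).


Ȟ^0 = 0, Ȟ^1 = Z ⊕ Z/2 and Ȟ^2 = 0

nerve simplices:
  W12={x2,x6} W13={x7} W14={x1,x8} W15={x3} W23={x9} W45={x5}
C dims 5,6; δ0: rk 5, SNF 1^4·2
degree 0: 5−5−0 = 0 → Ȟ^0 ≅ 0
degree 1: 6−0−5 = 1 plus torsion [2] → Ȟ^1 ≅ Z ⊕ Z/2
degree 2: 0−0−0 = 0 → Ȟ^2 ≅ 0


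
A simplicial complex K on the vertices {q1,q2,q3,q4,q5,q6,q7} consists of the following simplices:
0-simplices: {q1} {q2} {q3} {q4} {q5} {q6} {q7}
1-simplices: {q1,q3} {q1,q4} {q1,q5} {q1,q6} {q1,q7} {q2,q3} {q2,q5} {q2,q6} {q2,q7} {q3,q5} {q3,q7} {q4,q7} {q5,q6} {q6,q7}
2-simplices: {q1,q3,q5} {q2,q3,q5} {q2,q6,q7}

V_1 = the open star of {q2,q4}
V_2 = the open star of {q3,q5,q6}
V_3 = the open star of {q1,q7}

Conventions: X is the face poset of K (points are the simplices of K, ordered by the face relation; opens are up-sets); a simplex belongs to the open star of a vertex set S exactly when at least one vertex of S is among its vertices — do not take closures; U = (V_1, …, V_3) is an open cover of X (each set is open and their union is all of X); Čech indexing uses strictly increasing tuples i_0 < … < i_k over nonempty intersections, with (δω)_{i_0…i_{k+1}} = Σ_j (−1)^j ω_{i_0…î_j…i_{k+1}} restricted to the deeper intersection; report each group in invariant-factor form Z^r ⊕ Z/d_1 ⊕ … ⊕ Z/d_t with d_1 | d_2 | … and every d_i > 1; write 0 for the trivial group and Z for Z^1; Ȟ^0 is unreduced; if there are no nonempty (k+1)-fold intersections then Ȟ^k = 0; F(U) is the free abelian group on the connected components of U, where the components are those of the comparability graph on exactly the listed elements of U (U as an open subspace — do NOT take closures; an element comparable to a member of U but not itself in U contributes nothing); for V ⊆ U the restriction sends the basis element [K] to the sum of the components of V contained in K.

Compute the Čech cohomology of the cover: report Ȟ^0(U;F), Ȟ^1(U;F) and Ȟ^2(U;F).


Ȟ^0 ≅ Z, Ȟ^1 ≅ Z^5, Ȟ^2 ≅ 0

nonempty overlaps:
  V1={{q2},{q4},{q1,q4},{q2,q3},{q2,q5},{q2,q6},{q2,q7},{q4,q7},{q2,q3,q5},{q2,q6,q7}} V2={{q3},{q5},{q6},{q1,q3},{q1,q5},{q1,q6},{q2,q3},{q2,q5},{q2,q6},{q3,q5},{q3,q7},{q5,q6},{q6,q7},{q1,q3,q5},{q2,q3,q5},{q2,q6,q7}} V3={{q1},{q7},{q1,q3},{q1,q4},{q1,q5},{q1,q6},{q1,q7},{q2,q7},{q3,q7},{q4,q7},{q6,q7},{q1,q3,q5},{q2,q6,q7}}
  V12={{q2,q3},{q2,q5},{q2,q6},{q2,q3,q5},{q2,q6,q7}} V13={{q1,q4},{q2,q7},{q4,q7},{q2,q6,q7}} V23={{q1,q3},{q1,q5},{q1,q6},{q3,q7},{q6,q7},{q1,q3,q5},{q2,q6,q7}}
  V123={{q2,q6,q7}}
components per intersection:
  V1: {{q2},{q2,q3},{q2,q5},{q2,q6},{q2,q7},{q2,q3,q5},{q2,q6,q7}} {{q4},{q1,q4},{q4,q7}}
  V2: {{q3},{q5},{q6},{q1,q3},{q1,q5},{q1,q6},{q2,q3},{q2,q5},{q2,q6},{q3,q5},{q3,q7},{q5,q6},{q6,q7},{q1,q3,q5},{q2,q3,q5},{q2,q6,q7}}
  V3: {{q1},{q7},{q1,q3},{q1,q4},{q1,q5},{q1,q6},{q1,q7},{q2,q7},{q3,q7},{q4,q7},{q6,q7},{q1,q3,q5},{q2,q6,q7}}
  V12: {{q2,q3},{q2,q5},{q2,q3,q5}} {{q2,q6},{q2,q6,q7}}
  V13: {{q1,q4}} {{q2,q7},{q2,q6,q7}} {{q4,q7}}
  V23: {{q1,q3},{q1,q5},{q1,q3,q5}} {{q1,q6}} {{q3,q7}} {{q6,q7},{q2,q6,q7}}
  V123: {{q2,q6,q7}}
C dims 4,9,1; δ0: rk 3, SNF 1^3; δ1: rk 1, SNF 1^1
degree 0: 4−3−0 = 1 → Ȟ^0 ≅ Z
degree 1: 9−1−3 = 5 → Ȟ^1 ≅ Z^5
degree 2: 1−0−1 = 0 → Ȟ^2 ≅ 0


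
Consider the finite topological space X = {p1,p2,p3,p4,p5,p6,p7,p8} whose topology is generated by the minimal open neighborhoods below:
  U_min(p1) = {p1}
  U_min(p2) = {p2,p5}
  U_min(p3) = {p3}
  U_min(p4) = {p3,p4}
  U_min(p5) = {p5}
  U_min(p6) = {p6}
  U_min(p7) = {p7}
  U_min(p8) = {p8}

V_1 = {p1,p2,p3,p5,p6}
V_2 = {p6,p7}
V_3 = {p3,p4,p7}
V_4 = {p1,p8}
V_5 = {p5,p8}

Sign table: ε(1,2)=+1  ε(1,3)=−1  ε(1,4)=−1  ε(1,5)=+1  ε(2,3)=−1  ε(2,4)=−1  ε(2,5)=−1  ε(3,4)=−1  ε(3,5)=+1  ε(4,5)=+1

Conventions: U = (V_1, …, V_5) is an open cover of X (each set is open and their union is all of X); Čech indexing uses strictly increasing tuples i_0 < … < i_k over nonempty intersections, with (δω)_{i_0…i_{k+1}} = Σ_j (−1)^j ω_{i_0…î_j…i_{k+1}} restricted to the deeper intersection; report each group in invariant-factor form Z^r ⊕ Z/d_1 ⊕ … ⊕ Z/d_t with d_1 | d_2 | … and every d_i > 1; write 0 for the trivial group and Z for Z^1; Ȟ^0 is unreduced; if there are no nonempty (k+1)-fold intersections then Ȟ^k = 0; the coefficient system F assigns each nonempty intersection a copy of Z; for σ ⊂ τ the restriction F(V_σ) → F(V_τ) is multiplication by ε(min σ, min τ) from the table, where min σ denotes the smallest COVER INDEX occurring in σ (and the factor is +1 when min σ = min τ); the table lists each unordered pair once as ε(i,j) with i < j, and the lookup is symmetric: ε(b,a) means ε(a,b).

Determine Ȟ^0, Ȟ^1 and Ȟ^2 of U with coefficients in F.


nerve of the cover:
  V12={p6} V13={p3} V14={p1} V15={p5} V23={p7} V45={p8}
C dims 5,6; δ0: rk 5, SNF 1^4·2
Ȟ^0 = (5 − 5) − 0 = 0, so Ȟ^0 ≅ 0
Ȟ^1 = (6 − 0) − 5 = 1 plus torsion [2], so Ȟ^1 ≅ Z ⊕ Z/2
Ȟ^2 = (0 − 0) − 0 = 0, so Ȟ^2 ≅ 0

Ȟ^0 ≅ 0, Ȟ^1 ≅ Z ⊕ Z/2 and Ȟ^2 ≅ 0


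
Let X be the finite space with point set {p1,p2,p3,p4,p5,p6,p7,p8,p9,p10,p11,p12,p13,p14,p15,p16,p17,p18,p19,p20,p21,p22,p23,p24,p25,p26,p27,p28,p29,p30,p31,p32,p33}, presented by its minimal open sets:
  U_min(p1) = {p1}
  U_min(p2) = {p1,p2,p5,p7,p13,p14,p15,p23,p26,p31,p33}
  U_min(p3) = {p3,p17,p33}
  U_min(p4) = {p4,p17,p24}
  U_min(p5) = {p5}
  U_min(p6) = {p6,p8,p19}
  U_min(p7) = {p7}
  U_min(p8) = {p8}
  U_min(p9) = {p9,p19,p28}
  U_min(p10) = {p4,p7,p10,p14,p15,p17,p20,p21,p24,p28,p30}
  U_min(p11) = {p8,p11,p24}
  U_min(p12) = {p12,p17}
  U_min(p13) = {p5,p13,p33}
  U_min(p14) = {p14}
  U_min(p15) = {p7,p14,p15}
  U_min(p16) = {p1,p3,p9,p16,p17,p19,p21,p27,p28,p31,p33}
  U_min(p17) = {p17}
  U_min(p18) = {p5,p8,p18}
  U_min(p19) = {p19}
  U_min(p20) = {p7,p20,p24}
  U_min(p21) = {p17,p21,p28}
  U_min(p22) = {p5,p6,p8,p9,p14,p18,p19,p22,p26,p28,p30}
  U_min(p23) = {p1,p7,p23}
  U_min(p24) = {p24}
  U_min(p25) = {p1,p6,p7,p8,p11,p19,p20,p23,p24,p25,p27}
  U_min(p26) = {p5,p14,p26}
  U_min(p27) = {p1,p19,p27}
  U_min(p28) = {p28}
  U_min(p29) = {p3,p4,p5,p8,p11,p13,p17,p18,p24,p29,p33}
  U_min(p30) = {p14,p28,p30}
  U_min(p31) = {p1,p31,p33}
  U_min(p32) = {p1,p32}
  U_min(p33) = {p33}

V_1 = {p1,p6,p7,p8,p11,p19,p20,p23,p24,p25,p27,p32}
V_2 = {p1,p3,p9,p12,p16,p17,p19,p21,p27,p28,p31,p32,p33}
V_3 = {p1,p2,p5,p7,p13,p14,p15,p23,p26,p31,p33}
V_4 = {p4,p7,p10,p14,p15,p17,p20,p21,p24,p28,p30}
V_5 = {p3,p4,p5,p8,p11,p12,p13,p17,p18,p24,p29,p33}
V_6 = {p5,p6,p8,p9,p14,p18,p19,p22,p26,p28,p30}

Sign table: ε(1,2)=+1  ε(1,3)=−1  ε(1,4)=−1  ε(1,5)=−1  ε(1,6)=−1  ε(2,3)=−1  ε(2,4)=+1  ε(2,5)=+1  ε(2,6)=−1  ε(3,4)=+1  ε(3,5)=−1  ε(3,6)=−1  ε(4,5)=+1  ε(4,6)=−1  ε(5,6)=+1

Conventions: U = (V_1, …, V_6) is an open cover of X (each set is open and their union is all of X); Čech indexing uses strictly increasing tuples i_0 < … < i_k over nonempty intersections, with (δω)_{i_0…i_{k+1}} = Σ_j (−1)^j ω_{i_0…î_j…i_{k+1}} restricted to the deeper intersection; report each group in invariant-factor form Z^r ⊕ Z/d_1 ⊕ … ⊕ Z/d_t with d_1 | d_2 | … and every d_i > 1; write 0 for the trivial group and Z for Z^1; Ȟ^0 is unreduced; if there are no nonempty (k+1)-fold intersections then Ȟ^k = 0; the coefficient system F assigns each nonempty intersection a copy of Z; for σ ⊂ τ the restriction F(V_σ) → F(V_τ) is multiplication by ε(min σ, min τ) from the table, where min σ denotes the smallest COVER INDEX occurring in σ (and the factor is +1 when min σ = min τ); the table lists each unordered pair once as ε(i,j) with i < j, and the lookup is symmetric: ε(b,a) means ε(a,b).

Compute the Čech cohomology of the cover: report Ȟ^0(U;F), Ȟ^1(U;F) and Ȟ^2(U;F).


cover nerve:
  V12={p1,p19,p27,p32} V13={p1,p7,p23} V14={p7,p20,p24} V15={p8,p11,p24} V16={p6,p8,p19} V23={p1,p31,p33} V24={p17,p21,p28} V25={p3,p12,p17,p33} V26={p9,p19,p28} V34={p7,p14,p15} V35={p5,p13,p33} V36={p5,p14,p26} V45={p4,p17,p24} V46={p14,p28,p30} V56={p5,p8,p18}
  V123={p1} V126={p19} V134={p7} V145={p24} V156={p8} V235={p33} V245={p17} V246={p28} V346={p14} V356={p5}
C dims 6,15,10; δ0: rk 6, SNF 1^5·2; δ1: rk 9, SNF 1^9
Ȟ^0: (6−6)−0=0 ⇒ 0
Ȟ^1: (15−9)−6=0 plus torsion [2] ⇒ Z/2
Ȟ^2: (10−0)−9=1 ⇒ Z

Ȟ^0 ≅ 0, Ȟ^1 ≅ Z/2, Ȟ^2 ≅ Z


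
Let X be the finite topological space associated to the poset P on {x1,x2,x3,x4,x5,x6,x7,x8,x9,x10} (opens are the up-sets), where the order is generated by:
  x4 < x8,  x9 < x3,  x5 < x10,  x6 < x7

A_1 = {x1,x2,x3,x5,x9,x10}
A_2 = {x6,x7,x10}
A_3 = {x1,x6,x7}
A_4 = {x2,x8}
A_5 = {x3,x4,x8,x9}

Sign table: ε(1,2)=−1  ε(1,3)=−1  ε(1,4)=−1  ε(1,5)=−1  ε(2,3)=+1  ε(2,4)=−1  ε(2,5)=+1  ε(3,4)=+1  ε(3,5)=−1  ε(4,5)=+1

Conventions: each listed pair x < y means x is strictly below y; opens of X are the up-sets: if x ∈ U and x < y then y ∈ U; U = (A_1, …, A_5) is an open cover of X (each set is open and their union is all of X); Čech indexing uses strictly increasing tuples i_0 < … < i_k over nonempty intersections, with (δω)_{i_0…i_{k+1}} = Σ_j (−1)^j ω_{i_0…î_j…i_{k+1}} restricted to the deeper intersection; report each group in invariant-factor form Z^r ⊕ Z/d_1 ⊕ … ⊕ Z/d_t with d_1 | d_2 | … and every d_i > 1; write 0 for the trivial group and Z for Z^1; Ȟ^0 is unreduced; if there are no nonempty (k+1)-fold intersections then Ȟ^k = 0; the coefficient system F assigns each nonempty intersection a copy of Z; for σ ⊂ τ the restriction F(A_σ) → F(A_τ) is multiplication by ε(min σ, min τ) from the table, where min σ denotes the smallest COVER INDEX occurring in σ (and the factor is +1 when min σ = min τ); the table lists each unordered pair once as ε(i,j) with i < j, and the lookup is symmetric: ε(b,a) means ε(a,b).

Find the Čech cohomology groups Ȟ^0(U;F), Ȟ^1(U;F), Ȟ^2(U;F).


nerve of the cover:
  A12={x10} A13={x1} A14={x2} A15={x3,x9} A23={x6,x7} A45={x8}
C dims 5,6; δ0: rk 4, SNF 1^4
Ȟ^0 = (5 − 4) − 0 = 1, so Ȟ^0 ≅ Z
Ȟ^1 = (6 − 0) − 4 = 2, so Ȟ^1 ≅ Z^2
Ȟ^2 = (0 − 0) − 0 = 0, so Ȟ^2 ≅ 0

Ȟ^0 ≅ Z, Ȟ^1 ≅ Z^2, Ȟ^2 ≅ 0


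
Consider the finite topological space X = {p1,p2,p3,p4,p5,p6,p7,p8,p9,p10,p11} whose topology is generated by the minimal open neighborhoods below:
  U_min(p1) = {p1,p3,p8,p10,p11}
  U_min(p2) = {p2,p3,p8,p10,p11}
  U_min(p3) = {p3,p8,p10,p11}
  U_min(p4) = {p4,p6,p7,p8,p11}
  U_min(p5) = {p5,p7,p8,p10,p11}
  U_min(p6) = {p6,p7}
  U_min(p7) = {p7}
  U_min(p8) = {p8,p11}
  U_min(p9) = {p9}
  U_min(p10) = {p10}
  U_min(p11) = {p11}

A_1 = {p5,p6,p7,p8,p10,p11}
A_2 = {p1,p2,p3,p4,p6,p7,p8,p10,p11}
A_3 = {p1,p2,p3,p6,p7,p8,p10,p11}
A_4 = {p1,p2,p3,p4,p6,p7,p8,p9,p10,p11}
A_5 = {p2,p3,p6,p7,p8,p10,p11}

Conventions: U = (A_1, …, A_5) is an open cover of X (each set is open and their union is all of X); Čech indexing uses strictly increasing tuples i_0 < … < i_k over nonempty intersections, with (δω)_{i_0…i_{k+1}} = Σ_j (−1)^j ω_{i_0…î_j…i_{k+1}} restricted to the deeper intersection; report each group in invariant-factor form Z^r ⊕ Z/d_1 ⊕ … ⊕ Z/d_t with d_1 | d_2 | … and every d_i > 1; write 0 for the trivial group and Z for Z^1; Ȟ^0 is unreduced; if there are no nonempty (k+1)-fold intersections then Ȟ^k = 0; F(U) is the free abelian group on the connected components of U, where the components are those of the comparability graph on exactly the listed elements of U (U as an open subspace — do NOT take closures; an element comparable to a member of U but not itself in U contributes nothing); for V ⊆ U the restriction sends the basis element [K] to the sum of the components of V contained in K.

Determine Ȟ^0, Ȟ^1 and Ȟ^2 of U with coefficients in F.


Ȟ^0 = Z^2,  Ȟ^1 = Z^2,  Ȟ^2 = 0

nerve of the cover:
  A12={p6,p7,p8,p10,p11} A13={p6,p7,p8,p10,p11} A14={p6,p7,p8,p10,p11} A15={p6,p7,p8,p10,p11} A23={p1,p2,p3,p6,p7,p8,p10,p11} A24={p1,p2,p3,p4,p6,p7,p8,p10,p11} A25={p2,p3,p6,p7,p8,p10,p11} A34={p1,p2,p3,p6,p7,p8,p10,p11} A35={p2,p3,p6,p7,p8,p10,p11} A45={p2,p3,p6,p7,p8,p10,p11}
  A123={p6,p7,p8,p10,p11} A124={p6,p7,p8,p10,p11} A125={p6,p7,p8,p10,p11} A134={p6,p7,p8,p10,p11} A135={p6,p7,p8,p10,p11} A145={p6,p7,p8,p10,p11} A234={p1,p2,p3,p6,p7,p8,p10,p11} A235={p2,p3,p6,p7,p8,p10,p11} A245={p2,p3,p6,p7,p8,p10,p11} A345={p2,p3,p6,p7,p8,p10,p11}
  A1234={p6,p7,p8,p10,p11} A1235={p6,p7,p8,p10,p11} A1245={p6,p7,p8,p10,p11} A1345={p6,p7,p8,p10,p11} A2345={p2,p3,p6,p7,p8,p10,p11}
  A12345={p6,p7,p8,p10,p11}
components per intersection:
  A1: {p5,p6,p7,p8,p10,p11}
  A2: {p1,p2,p3,p4,p6,p7,p8,p10,p11}
  A3: {p1,p2,p3,p8,p10,p11} {p6,p7}
  A4: {p1,p2,p3,p4,p6,p7,p8,p10,p11} {p9}
  A5: {p2,p3,p8,p10,p11} {p6,p7}
  A12: {p6,p7} {p8,p11} {p10}
  A13: {p6,p7} {p8,p11} {p10}
  A14: {p6,p7} {p8,p11} {p10}
  A15: {p6,p7} {p8,p11} {p10}
  A23: {p1,p2,p3,p8,p10,p11} {p6,p7}
  A24: {p1,p2,p3,p4,p6,p7,p8,p10,p11}
  A25: {p2,p3,p8,p10,p11} {p6,p7}
  A34: {p1,p2,p3,p8,p10,p11} {p6,p7}
  A35: {p2,p3,p8,p10,p11} {p6,p7}
  A45: {p2,p3,p8,p10,p11} {p6,p7}
  A123: {p6,p7} {p8,p11} {p10}
  A124: {p6,p7} {p8,p11} {p10}
  A125: {p6,p7} {p8,p11} {p10}
  A134: {p6,p7} {p8,p11} {p10}
  A135: {p6,p7} {p8,p11} {p10}
  A145: {p6,p7} {p8,p11} {p10}
  A234: {p1,p2,p3,p8,p10,p11} {p6,p7}
  A235: {p2,p3,p8,p10,p11} {p6,p7}
  A245: {p2,p3,p8,p10,p11} {p6,p7}
  A345: {p2,p3,p8,p10,p11} {p6,p7}
  A1234: {p6,p7} {p8,p11} {p10}
  A1235: {p6,p7} {p8,p11} {p10}
  A1245: {p6,p7} {p8,p11} {p10}
  A1345: {p6,p7} {p8,p11} {p10}
  A2345: {p2,p3,p8,p10,p11} {p6,p7}
  A12345: {p6,p7} {p8,p11} {p10}
C dims 8,23,26,14; δ0: rk 6, SNF 1^6; δ1: rk 15, SNF 1^15; δ2: rk 11, SNF 1^11
Ȟ^0 = (8 − 6) − 0 = 2, so Ȟ^0 ≅ Z^2
Ȟ^1 = (23 − 15) − 6 = 2, so Ȟ^1 ≅ Z^2
Ȟ^2 = (26 − 11) − 15 = 0, so Ȟ^2 ≅ 0
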